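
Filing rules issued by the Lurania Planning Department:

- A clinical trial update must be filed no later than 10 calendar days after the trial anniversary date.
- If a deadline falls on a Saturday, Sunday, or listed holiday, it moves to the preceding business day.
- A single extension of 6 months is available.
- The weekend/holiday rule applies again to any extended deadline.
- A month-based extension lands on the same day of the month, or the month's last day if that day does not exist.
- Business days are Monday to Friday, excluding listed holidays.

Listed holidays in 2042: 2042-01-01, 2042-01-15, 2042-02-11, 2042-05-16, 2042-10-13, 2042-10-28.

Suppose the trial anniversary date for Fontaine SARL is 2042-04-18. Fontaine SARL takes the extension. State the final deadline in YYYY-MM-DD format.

2042-10-27

Adding 10 calendar days to 2042-04-18 gives 2042-04-28.
2042-04-28 (Monday) is already a business day.
Add 6 months to 2042-04-28: 2042-10-28.
2042-10-28 is a listed holiday; the preceding business day is 2042-10-27 (Monday).
Final deadline: 2042-10-27.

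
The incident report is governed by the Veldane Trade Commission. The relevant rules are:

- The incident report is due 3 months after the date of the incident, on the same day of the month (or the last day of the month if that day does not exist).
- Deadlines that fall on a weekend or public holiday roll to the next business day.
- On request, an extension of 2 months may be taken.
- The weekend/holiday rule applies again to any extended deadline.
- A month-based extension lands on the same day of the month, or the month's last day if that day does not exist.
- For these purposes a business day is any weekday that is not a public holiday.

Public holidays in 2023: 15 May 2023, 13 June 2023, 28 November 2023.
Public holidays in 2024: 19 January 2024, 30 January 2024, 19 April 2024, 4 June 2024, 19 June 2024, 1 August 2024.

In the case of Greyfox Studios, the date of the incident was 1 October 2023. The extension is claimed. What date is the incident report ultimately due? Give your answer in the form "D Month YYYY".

1 March 2024

Moving 3 months forward from 1 October 2023 on the corresponding day gives 1 January 2024.
1 January 2024 is a Monday and not a listed holiday, so it stands.
Add 2 months to 1 January 2024: 1 March 2024.
Since 1 March 2024 is a Friday and not a holiday, the date is unchanged.
Final deadline: 1 March 2024.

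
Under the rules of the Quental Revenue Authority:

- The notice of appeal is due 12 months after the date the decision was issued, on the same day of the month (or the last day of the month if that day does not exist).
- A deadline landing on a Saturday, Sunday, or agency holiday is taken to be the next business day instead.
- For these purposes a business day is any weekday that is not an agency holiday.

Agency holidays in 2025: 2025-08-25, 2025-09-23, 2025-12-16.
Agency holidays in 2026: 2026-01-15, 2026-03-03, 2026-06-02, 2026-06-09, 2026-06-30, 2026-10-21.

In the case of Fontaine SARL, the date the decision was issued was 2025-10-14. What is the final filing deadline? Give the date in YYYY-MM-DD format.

12 months after 2025-10-14, on the same day of the month, is 2026-10-14.
2026-10-14 falls on a Wednesday, which is a business day, so no adjustment is needed.
Deadline: 2026-10-14.

2026-10-14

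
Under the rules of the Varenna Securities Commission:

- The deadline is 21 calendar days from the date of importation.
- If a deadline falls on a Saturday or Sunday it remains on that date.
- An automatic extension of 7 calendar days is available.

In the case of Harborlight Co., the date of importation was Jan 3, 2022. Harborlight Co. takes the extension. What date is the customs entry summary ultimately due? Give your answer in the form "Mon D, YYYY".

Jan 31, 2022

21 calendar days after Jan 3, 2022 is Jan 24, 2022.
Jan 24, 2022 falls on a Monday. The rules make no weekend/holiday allowance, so it remains Jan 24, 2022.
The 7-calendar-day extension moves the deadline from Jan 24, 2022 to Jan 31, 2022.
Jan 31, 2022 is a Monday; no weekend or holiday adjustment applies.
Final deadline: Jan 31, 2022.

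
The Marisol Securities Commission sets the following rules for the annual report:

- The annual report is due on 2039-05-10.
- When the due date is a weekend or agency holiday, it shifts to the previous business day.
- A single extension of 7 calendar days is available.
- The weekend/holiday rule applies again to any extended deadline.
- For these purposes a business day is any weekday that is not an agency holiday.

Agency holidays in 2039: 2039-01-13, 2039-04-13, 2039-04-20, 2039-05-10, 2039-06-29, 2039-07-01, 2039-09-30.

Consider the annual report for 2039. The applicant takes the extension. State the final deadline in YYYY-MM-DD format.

2039-05-16

The statutory due date is 2039-05-10.
2039-05-10 is a listed holiday; the preceding business day is 2039-05-09 (Monday).
Applying the 7-calendar-day extension: 2039-05-09 + 7 days = 2039-05-16.
Since 2039-05-16 is a Monday and not a holiday, the date is unchanged.
The final due date is 2039-05-16.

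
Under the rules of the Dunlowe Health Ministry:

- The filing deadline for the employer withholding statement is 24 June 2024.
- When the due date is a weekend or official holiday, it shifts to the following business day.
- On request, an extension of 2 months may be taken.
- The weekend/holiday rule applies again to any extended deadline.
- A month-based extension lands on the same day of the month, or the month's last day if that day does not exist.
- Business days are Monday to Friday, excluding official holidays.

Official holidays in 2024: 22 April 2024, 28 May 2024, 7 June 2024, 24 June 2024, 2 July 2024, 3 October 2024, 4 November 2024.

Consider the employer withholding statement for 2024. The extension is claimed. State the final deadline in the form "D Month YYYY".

26 August 2024

The statutory due date is 24 June 2024.
24 June 2024 falls on a listed holiday. Rolling to the next business day gives 25 June 2024, a Tuesday.
The 2 months extension carries 25 June 2024 to 25 August 2024.
25 August 2024 is a Sunday; the next business day is 26 August 2024 (Monday).
The final due date is 26 August 2024.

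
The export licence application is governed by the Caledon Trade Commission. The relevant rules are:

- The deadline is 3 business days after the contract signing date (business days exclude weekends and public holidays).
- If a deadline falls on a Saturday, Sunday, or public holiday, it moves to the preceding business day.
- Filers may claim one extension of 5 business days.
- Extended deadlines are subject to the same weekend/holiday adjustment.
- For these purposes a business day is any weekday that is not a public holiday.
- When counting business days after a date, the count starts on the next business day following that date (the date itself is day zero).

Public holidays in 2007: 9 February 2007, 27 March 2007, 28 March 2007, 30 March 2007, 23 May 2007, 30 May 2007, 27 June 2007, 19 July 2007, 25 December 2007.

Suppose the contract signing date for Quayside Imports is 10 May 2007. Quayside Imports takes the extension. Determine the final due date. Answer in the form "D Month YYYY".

3 business days after 10 May 2007, excluding weekends and holidays, is 15 May 2007.
15 May 2007 (Tuesday) is already a business day.
The 5-business-day extension runs from 15 May 2007 to 22 May 2007.
22 May 2007 falls on a Tuesday, which is a business day, so no adjustment is needed.
The final due date is 22 May 2007.

22 May 2007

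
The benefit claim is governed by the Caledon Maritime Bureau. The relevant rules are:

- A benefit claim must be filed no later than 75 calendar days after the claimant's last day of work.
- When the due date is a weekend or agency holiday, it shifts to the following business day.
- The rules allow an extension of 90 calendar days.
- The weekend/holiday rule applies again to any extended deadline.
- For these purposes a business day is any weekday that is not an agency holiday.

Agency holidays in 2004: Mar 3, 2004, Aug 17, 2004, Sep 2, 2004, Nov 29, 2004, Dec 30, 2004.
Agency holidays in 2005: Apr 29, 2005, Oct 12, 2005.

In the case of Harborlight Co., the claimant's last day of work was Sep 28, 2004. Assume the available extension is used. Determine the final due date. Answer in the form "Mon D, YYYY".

Mar 14, 2005

Adding 75 calendar days to Sep 28, 2004 gives Dec 12, 2004.
Dec 12, 2004 is a Sunday; the next business day is Dec 13, 2004 (Monday).
Applying the 90-calendar-day extension: Dec 13, 2004 + 90 days = Mar 13, 2005.
Mar 13, 2005 is a Sunday; the next business day is Mar 14, 2005 (Monday).
The final due date is Mar 14, 2005.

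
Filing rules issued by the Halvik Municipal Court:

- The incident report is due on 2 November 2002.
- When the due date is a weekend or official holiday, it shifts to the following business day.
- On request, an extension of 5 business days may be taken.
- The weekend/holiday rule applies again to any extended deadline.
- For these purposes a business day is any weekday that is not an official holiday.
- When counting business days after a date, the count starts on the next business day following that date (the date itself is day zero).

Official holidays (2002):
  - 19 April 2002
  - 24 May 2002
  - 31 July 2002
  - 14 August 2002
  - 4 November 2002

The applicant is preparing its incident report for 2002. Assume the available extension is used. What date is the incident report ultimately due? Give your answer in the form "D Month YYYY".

The stated deadline is 2 November 2002.
2 November 2002 falls on a Saturday. Rolling to the next business day gives 5 November 2002, a Tuesday.
Applying the 5-business-day extension: 5 business days after 5 November 2002 is 12 November 2002.
12 November 2002 falls on a Tuesday, which is a business day, so no adjustment is needed.
So the filing is due 12 November 2002.

12 November 2002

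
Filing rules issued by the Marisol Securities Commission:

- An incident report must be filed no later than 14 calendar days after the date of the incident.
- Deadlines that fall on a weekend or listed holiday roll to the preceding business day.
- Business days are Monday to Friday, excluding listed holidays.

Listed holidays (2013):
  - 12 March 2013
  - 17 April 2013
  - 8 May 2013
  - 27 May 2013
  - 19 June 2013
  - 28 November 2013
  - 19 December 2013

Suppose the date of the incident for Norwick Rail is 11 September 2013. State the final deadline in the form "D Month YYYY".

14 calendar days after 11 September 2013 is 25 September 2013.
Since 25 September 2013 is a Wednesday and not a holiday, the date is unchanged.
The final due date is 25 September 2013.

25 September 2013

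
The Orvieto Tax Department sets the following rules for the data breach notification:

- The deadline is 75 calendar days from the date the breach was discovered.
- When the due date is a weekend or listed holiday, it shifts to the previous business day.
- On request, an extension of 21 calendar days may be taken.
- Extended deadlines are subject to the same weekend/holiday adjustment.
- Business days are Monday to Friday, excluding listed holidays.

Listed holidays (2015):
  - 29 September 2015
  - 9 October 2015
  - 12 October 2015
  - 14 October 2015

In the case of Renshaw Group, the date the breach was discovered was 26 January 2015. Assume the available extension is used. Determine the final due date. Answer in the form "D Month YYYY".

1 May 2015

From 26 January 2015, 75 calendar days later is 11 April 2015.
Because 11 April 2015 is a Saturday, the deadline becomes 10 April 2015 (Friday).
Add the 21 calendar-day extension to 10 April 2015: 1 May 2015.
Since 1 May 2015 is a Friday and not a holiday, the date is unchanged.
Deadline: 1 May 2015.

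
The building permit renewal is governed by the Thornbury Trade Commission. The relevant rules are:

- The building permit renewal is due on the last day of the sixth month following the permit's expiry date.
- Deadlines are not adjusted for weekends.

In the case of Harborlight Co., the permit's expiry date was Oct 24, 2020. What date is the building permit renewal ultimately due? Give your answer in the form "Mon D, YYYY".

6 months after Oct 24, 2020 falls in April 2021; the last day of that month is Apr 30, 2021.
Apr 30, 2021 falls on a Friday. The rules make no weekend/holiday allowance, so it remains Apr 30, 2021.
Final deadline: Apr 30, 2021.

Apr 30, 2021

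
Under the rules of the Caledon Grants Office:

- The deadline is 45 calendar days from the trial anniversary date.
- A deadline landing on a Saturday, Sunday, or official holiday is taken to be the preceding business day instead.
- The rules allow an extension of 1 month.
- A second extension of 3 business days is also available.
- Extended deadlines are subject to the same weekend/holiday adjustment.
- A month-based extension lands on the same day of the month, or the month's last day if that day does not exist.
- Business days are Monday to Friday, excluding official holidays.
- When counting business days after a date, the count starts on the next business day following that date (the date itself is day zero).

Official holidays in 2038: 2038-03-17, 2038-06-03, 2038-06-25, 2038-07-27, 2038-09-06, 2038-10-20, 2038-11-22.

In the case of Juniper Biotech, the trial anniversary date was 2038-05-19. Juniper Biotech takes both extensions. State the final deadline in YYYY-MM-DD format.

2038-08-05

From 2038-05-19, 45 calendar days later is 2038-07-03.
Because 2038-07-03 is a Saturday, the deadline becomes 2038-07-02 (Friday).
The 1 month extension carries 2038-07-02 to 2038-08-02.
Since 2038-08-02 is a Monday and not a holiday, the date is unchanged.
Applying the 3-business-day extension: 3 business days after 2038-08-02 is 2038-08-05.
2038-08-05 is a Thursday and not a listed holiday, so it stands.
So the filing is due 2038-08-05.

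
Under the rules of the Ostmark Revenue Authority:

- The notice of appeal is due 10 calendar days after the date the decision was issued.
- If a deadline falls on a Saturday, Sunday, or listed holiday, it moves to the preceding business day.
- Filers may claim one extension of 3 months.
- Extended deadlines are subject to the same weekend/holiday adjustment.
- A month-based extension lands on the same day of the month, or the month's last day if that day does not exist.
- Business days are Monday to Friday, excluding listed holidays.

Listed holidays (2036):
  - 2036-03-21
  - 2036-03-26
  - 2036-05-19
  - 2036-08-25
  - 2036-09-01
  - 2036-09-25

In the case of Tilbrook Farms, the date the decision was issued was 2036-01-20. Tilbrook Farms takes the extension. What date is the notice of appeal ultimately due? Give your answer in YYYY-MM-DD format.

2036-04-30

10 calendar days after 2036-01-20 is 2036-01-30.
2036-01-30 (Wednesday) is already a business day.
The 3 months extension carries 2036-01-30 to 2036-04-30.
2036-04-30 (Wednesday) is already a business day.
So the filing is due 2036-04-30.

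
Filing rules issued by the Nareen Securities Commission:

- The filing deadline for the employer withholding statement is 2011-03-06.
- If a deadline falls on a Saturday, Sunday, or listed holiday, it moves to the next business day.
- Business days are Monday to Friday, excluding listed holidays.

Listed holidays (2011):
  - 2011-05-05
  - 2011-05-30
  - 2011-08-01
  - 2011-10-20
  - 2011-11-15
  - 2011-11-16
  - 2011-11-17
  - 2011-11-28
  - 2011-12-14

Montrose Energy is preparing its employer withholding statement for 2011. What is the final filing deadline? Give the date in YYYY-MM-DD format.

Start from the fixed due date, 2011-03-06.
2011-03-06 is a Sunday; the next business day is 2011-03-07 (Monday).
Deadline: 2011-03-07.

2011-03-07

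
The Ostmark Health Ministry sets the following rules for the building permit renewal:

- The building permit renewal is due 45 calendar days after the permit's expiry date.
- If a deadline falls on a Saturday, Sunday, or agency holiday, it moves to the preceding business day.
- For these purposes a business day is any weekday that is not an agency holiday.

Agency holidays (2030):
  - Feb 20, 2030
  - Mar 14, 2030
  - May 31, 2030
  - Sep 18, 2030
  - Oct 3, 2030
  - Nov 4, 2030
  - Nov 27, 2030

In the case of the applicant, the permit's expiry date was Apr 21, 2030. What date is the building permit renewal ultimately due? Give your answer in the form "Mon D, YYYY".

45 calendar days after Apr 21, 2030 is Jun 5, 2030.
Since Jun 5, 2030 is a Wednesday and not a holiday, the date is unchanged.
Deadline: Jun 5, 2030.

Jun 5, 2030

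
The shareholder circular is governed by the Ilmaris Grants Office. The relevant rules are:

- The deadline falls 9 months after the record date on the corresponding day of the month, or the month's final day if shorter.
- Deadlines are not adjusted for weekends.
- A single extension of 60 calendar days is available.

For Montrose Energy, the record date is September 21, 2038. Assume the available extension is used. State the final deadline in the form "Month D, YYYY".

9 months after September 21, 2038, on the same day of the month, is June 21, 2039.
June 21, 2039 is a Tuesday; no weekend or holiday adjustment applies.
The 60-calendar-day extension moves the deadline from June 21, 2039 to August 20, 2039.
No adjustment is made for weekends or holidays, so August 20, 2039 stands.
Final deadline: August 20, 2039.

August 20, 2039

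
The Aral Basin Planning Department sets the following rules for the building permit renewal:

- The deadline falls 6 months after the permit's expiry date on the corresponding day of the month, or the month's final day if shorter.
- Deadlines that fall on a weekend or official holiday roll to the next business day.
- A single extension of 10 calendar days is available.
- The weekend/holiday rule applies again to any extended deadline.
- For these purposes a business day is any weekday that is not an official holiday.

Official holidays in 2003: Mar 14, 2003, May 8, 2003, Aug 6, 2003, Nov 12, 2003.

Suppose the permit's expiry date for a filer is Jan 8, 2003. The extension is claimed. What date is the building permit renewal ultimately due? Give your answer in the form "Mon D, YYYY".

Jul 18, 2003

6 months after Jan 8, 2003, on the same day of the month, is Jul 8, 2003.
Jul 8, 2003 is a Tuesday and not a listed holiday, so it stands.
With the 10-day extension, Jul 8, 2003 becomes Jul 18, 2003.
Since Jul 18, 2003 is a Friday and not a holiday, the date is unchanged.
Deadline: Jul 18, 2003.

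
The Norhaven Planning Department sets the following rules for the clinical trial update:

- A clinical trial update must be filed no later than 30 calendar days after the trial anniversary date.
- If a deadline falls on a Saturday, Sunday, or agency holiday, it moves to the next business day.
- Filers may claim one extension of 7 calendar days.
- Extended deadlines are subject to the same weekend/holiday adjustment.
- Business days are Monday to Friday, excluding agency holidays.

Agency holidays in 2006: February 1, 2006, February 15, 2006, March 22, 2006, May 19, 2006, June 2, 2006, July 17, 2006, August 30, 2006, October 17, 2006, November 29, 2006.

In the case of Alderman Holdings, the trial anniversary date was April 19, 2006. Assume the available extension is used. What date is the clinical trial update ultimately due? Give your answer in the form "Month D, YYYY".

30 calendar days after April 19, 2006 is May 19, 2006.
May 19, 2006 is a listed holiday, so it moves to the next business day, May 22, 2006 (Monday).
Applying the 7-calendar-day extension: May 22, 2006 + 7 days = May 29, 2006.
May 29, 2006 (Monday) is already a business day.
The final due date is May 29, 2006.

May 29, 2006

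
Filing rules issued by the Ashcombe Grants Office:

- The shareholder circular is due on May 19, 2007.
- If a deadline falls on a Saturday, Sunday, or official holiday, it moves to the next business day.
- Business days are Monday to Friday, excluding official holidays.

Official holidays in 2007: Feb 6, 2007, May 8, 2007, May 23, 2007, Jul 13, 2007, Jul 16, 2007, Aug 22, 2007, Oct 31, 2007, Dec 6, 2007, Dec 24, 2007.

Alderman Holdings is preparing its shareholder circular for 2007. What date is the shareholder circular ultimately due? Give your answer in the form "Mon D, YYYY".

The statutory due date is May 19, 2007.
Because May 19, 2007 is a Saturday, the deadline becomes May 21, 2007 (Monday).
The final due date is May 21, 2007.

May 21, 2007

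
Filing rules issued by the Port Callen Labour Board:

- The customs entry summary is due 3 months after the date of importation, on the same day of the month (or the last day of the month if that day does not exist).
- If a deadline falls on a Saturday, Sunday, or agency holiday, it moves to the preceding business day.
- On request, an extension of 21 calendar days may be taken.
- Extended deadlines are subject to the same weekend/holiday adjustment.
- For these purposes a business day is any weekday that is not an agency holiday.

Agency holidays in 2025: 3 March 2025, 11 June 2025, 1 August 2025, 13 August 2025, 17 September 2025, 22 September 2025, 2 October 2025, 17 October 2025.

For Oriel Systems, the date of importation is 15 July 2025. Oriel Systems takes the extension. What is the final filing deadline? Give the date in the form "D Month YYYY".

Moving 3 months forward from 15 July 2025 on the corresponding day gives 15 October 2025.
15 October 2025 is a Wednesday and not a listed holiday, so it stands.
Applying the 21-calendar-day extension: 15 October 2025 + 21 days = 5 November 2025.
5 November 2025 is a Wednesday and not a listed holiday, so it stands.
Deadline: 5 November 2025.

5 November 2025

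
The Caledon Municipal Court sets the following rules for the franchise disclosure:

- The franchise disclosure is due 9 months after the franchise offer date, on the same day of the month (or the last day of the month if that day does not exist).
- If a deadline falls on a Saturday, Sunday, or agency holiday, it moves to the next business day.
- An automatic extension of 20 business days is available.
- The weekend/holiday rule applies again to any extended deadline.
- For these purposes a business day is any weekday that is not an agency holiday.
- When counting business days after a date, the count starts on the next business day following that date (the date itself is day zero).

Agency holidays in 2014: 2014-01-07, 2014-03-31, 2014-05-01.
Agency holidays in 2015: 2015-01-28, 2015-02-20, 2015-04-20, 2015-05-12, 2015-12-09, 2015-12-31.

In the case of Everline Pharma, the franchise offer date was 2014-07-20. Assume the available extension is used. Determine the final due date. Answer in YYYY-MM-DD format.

2015-05-20

9 months from 2014-07-20 is 2015-04-20.
2015-04-20 falls on a listed holiday. Rolling to the next business day gives 2015-04-21, a Tuesday.
The 20-business-day extension runs from 2015-04-21 to 2015-05-20.
2015-05-20 is a Wednesday and not a listed holiday, so it stands.
Deadline: 2015-05-20.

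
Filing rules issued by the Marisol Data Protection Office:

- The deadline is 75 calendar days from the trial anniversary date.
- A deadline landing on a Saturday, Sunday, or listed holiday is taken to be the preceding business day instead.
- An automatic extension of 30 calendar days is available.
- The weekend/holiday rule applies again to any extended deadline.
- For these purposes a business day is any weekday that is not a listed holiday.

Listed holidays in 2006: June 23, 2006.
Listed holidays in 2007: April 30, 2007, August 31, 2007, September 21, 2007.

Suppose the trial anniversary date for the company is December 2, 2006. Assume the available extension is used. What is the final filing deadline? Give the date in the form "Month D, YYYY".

March 16, 2007

Trigger date December 2, 2006 + 75 calendar days = February 15, 2007.
February 15, 2007 (Thursday) is already a business day.
Add the 30 calendar-day extension to February 15, 2007: March 17, 2007.
March 17, 2007 is a Saturday; the preceding business day is March 16, 2007 (Friday).
So the filing is due March 16, 2007.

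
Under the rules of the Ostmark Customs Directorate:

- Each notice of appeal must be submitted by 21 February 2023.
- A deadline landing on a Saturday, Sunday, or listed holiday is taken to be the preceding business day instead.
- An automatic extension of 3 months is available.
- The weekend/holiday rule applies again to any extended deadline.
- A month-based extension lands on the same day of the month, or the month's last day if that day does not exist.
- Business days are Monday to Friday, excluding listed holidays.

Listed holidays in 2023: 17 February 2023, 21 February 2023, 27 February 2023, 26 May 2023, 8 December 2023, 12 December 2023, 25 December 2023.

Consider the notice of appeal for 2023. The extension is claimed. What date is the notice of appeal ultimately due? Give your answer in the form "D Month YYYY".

19 May 2023

The statutory due date is 21 February 2023.
21 February 2023 is a listed holiday, so it moves to the preceding business day, 20 February 2023 (Monday).
Applying the 3 months extension: 3 months after 20 February 2023 is 20 May 2023.
Because 20 May 2023 is a Saturday, the deadline becomes 19 May 2023 (Friday).
So the filing is due 19 May 2023.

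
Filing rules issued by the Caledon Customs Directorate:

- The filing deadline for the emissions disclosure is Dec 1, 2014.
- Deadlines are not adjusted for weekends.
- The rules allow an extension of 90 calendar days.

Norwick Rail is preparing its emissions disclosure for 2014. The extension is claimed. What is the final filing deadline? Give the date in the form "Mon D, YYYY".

The stated deadline is Dec 1, 2014.
Dec 1, 2014 is a Monday; no weekend or holiday adjustment applies.
The 90-calendar-day extension moves the deadline from Dec 1, 2014 to Mar 1, 2015.
Mar 1, 2015 falls on a Sunday. The rules make no weekend/holiday allowance, so it remains Mar 1, 2015.
So the filing is due Mar 1, 2015.

Mar 1, 2015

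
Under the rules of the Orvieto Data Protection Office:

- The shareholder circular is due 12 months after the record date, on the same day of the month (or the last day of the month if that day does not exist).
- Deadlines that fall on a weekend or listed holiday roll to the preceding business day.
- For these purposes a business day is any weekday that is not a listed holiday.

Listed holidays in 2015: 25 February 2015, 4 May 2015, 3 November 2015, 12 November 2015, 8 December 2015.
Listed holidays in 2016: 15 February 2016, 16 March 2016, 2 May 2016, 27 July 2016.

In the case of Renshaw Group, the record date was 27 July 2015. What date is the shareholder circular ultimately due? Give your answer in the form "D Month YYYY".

26 July 2016

12 months after 27 July 2015, on the same day of the month, is 27 July 2016.
27 July 2016 falls on a listed holiday. Rolling to the preceding business day gives 26 July 2016, a Tuesday.
Final deadline: 26 July 2016.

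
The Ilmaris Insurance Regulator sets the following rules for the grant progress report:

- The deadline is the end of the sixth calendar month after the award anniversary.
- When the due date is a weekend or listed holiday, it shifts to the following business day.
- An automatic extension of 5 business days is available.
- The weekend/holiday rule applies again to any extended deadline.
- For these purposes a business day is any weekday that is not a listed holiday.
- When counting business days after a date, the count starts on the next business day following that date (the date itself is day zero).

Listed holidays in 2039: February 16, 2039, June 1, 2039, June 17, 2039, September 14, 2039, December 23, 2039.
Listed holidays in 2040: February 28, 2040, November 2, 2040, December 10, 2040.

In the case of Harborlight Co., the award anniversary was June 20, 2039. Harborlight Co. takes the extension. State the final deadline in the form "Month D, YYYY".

January 9, 2040

The sixth month after June 20, 2039 is December 2039, whose last day is December 31, 2039.
December 31, 2039 is a Saturday; the next business day is January 2, 2040 (Monday).
Applying the 5-business-day extension: 5 business days after January 2, 2040 is January 9, 2040.
Since January 9, 2040 is a Monday and not a holiday, the date is unchanged.
Final deadline: January 9, 2040.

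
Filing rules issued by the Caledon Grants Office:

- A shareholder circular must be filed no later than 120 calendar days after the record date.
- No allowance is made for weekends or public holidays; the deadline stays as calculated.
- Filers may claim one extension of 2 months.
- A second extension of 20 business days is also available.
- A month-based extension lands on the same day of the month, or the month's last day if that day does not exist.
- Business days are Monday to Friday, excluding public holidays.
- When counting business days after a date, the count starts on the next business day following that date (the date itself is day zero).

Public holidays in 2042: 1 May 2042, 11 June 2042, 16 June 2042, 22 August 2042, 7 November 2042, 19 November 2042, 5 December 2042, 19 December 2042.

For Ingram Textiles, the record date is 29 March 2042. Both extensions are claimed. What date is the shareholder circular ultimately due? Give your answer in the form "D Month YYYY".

Adding 120 calendar days to 29 March 2042 gives 27 July 2042.
27 July 2042 falls on a Sunday. The rules make no weekend/holiday allowance, so it remains 27 July 2042.
Add 2 months to 27 July 2042: 27 September 2042.
27 September 2042 is a Saturday; no weekend or holiday adjustment applies.
The 20-business-day extension runs from 27 September 2042 to 24 October 2042.
24 October 2042 falls on a Friday. The rules make no weekend/holiday allowance, so it remains 24 October 2042.
Final deadline: 24 October 2042.

24 October 2042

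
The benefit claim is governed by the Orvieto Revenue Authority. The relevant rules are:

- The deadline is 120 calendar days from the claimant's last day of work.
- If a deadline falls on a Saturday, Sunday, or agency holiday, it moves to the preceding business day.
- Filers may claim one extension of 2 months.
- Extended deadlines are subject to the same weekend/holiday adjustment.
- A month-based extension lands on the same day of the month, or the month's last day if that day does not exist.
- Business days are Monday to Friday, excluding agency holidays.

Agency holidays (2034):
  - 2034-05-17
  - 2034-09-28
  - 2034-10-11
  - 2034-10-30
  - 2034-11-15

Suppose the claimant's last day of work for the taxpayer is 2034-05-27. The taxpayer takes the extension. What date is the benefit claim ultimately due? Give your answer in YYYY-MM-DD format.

120 calendar days after 2034-05-27 is 2034-09-24.
2034-09-24 is a Sunday; the preceding business day is 2034-09-22 (Friday).
Applying the 2 months extension: 2 months after 2034-09-22 is 2034-11-22.
Since 2034-11-22 is a Wednesday and not a holiday, the date is unchanged.
So the filing is due 2034-11-22.

2034-11-22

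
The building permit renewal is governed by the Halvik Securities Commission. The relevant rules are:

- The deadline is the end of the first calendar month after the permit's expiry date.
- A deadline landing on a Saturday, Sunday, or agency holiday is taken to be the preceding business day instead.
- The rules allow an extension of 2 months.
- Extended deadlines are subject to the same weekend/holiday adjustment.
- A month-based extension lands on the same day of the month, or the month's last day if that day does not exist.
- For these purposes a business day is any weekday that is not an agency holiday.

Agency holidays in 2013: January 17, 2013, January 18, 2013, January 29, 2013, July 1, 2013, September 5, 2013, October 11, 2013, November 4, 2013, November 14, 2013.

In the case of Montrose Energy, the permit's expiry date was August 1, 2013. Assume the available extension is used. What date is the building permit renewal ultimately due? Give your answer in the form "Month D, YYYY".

November 29, 2013

1 month after August 1, 2013 is September 2013; that month ends on September 30, 2013.
September 30, 2013 falls on a Monday, which is a business day, so no adjustment is needed.
The 2 months extension carries September 30, 2013 to November 30, 2013.
November 30, 2013 is a Saturday, so it moves to the preceding business day, November 29, 2013 (Friday).
Final deadline: November 29, 2013.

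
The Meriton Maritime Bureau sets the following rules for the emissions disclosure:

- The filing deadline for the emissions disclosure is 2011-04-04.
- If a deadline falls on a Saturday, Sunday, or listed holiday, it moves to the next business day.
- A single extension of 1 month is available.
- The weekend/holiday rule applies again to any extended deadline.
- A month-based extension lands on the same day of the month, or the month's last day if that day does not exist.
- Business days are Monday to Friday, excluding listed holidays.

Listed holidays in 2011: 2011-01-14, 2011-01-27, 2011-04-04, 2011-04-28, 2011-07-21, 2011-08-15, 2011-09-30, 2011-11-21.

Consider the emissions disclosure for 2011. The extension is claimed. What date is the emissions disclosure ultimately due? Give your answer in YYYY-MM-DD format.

2011-05-05

Start from the fixed due date, 2011-04-04.
Because 2011-04-04 is a listed holiday, the deadline becomes 2011-04-05 (Tuesday).
Add 1 month to 2011-04-05: 2011-05-05.
Since 2011-05-05 is a Thursday and not a holiday, the date is unchanged.
Deadline: 2011-05-05.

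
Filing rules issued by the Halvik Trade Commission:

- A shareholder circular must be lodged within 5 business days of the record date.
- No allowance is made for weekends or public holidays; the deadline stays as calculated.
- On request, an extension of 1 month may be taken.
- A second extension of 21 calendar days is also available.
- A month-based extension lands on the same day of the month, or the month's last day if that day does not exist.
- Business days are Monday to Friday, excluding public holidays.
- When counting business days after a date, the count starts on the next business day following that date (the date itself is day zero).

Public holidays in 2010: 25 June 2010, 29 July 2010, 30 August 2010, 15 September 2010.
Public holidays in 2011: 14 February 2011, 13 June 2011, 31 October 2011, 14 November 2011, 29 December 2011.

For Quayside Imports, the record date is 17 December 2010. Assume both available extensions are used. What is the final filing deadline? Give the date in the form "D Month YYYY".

14 February 2011

5 business days after 17 December 2010, excluding weekends and holidays, is 24 December 2010.
24 December 2010 falls on a Friday. The rules make no weekend/holiday allowance, so it remains 24 December 2010.
Add 1 month to 24 December 2010: 24 January 2011.
24 January 2011 is a Monday; no weekend or holiday adjustment applies.
The 21-calendar-day extension moves the deadline from 24 January 2011 to 14 February 2011.
14 February 2011 is a Monday; no weekend or holiday adjustment applies.
Deadline: 14 February 2011.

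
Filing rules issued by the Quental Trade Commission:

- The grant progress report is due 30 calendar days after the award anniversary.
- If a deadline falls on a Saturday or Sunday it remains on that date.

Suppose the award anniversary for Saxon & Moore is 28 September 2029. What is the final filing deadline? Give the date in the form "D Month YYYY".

28 October 2029

From 28 September 2029, 30 calendar days later is 28 October 2029.
28 October 2029 falls on a Sunday. The rules make no weekend/holiday allowance, so it remains 28 October 2029.
So the filing is due 28 October 2029.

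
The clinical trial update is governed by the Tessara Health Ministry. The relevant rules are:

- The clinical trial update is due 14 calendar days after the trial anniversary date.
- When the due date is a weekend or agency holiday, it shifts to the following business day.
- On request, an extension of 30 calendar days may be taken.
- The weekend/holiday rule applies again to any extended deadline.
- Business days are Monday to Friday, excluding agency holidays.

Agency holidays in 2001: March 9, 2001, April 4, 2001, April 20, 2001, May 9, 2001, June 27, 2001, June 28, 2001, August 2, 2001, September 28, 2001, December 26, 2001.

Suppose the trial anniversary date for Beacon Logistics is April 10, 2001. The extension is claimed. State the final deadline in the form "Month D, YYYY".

14 calendar days after April 10, 2001 is April 24, 2001.
April 24, 2001 falls on a Tuesday, which is a business day, so no adjustment is needed.
Applying the 30-calendar-day extension: April 24, 2001 + 30 days = May 24, 2001.
Since May 24, 2001 is a Thursday and not a holiday, the date is unchanged.
The final due date is May 24, 2001.

May 24, 2001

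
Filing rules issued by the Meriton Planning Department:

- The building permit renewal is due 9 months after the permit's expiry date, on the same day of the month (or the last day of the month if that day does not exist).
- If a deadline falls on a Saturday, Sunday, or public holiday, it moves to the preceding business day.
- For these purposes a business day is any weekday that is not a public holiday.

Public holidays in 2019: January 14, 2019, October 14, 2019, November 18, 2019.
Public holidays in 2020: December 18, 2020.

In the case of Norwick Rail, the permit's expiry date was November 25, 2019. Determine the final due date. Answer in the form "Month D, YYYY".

August 25, 2020

9 months from November 25, 2019 is August 25, 2020.
Since August 25, 2020 is a Tuesday and not a holiday, the date is unchanged.
Final deadline: August 25, 2020.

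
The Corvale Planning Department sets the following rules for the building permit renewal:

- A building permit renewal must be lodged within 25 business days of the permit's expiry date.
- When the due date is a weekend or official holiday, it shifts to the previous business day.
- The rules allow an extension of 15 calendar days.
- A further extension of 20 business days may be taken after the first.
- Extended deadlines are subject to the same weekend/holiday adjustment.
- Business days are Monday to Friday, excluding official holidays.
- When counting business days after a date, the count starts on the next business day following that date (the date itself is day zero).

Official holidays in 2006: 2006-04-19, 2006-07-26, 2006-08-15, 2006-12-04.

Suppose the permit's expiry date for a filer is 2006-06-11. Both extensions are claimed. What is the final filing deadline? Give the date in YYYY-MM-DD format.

Starting the day after 2006-06-11 and counting 25 business days lands on 2006-07-14.
2006-07-14 is a Friday and not a listed holiday, so it stands.
Add the 15 calendar-day extension to 2006-07-14: 2006-07-29.
Because 2006-07-29 is a Saturday, the deadline becomes 2006-07-28 (Friday).
Applying the 20-business-day extension: 20 business days after 2006-07-28 is 2006-08-28.
2006-08-28 (Monday) is already a business day.
Deadline: 2006-08-28.

2006-08-28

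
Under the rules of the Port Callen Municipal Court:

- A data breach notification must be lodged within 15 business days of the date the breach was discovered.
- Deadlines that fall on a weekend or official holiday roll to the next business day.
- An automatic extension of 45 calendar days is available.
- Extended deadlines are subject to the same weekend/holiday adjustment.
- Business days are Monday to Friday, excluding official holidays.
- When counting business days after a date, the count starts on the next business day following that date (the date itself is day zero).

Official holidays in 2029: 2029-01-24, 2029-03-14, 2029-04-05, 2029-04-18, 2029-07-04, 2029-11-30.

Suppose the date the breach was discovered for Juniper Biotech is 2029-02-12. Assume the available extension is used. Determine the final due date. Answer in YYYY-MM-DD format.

2029-04-19

15 business days after 2029-02-12, excluding weekends and holidays, is 2029-03-05.
2029-03-05 falls on a Monday, which is a business day, so no adjustment is needed.
The 45-calendar-day extension moves the deadline from 2029-03-05 to 2029-04-19.
2029-04-19 falls on a Thursday, which is a business day, so no adjustment is needed.
The final due date is 2029-04-19.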